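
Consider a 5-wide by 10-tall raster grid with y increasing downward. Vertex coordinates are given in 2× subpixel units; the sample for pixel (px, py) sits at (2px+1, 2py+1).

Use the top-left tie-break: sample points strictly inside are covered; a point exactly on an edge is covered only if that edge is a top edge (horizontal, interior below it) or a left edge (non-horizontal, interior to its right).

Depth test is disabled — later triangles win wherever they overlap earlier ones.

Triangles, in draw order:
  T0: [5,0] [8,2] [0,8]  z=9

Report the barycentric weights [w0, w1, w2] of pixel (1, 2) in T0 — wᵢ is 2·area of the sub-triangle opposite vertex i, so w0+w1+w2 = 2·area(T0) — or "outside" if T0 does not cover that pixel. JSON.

T0:
  2·area = 34
  edge (5, 0)→(8, 2): d=(3,2) right/bottom  bias=-1
  edge (8, 2)→(0, 8): d=(-8,6) right/bottom  bias=-1
  edge (0, 8)→(5, 0): d=(5,-8) top-left  bias=+0
    (2,0)@(5, 1): e=[3,26,5] → █
    (3,0)@(7, 1): e=[-1,14,21] → ·
    (2,1)@(5, 3): e=[9,10,15] → █
    (3,1)@(7, 3): e=[5,-2,31] → ·
    (1,2)@(3, 5): e=[19,6,9] → █
    (2,2)@(5, 5): e=[15,-6,25] → ·
    (0,3)@(1, 7): e=[29,2,3] → █
    (1,3)@(3, 7): e=[25,-10,19] → ·
    (0,4)@(1, 9): e=[35,-14,13] → ·
  covered (4 px):
    · · █ · ·
    · · █ · ·
    · █ · · ·
    █ · · · ·
    · · · · ·
    · · · · ·
    · · · · ·
    · · · · ·
    · · · · ·
    · · · · ·

Final: [6,9,19]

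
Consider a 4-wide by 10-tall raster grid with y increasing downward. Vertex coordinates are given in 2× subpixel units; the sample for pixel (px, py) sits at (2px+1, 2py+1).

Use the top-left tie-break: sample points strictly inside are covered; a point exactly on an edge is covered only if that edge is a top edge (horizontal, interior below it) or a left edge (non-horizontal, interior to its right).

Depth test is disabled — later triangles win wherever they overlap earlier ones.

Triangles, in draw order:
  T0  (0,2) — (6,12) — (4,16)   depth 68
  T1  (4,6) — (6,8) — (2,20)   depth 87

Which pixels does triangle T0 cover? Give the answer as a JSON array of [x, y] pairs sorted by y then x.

T0:
  2·area = 44
  edge (0, 2)→(6, 12): d=(6,10) right/bottom  bias=-1
  edge (6, 12)→(4, 16): d=(-2,4) right/bottom  bias=-1
  edge (4, 16)→(0, 2): d=(-4,-14) top-left  bias=+0
    (0,2)@(1, 5): e=[8,34,2] → #
    (1,2)@(3, 5): e=[-12,26,30] → ·
    (0,3)@(1, 7): e=[20,30,-6] → ·
    (1,3)@(3, 7): e=[0,22,22] → ·  [on edge]
    (1,4)@(3, 9): e=[12,18,14] → #
    (2,4)@(5, 9): e=[-8,10,42] → ·
    (1,5)@(3, 11): e=[24,14,6] → #
    (2,5)@(5, 11): e=[4,6,34] → #
    (3,5)@(7, 11): e=[-16,-2,62] → ·
    (1,6)@(3, 13): e=[36,10,-2] → ·
    (2,6)@(5, 13): e=[16,2,26] → #
    (3,6)@(7, 13): e=[-4,-6,54] → ·
  covered (5 px):
    · · · ·
    · · · ·
    # · · ·
    · · · ·
    · # · ·
    · # # ·
    · · # ·
    · · · ·
    · · · ·
    · · · ·
T1:
  2·area = 32
  edge (4, 6)→(6, 8): d=(2,2) right/bottom  bias=-1
  edge (6, 8)→(2, 20): d=(-4,12) right/bottom  bias=-1
  edge (2, 20)→(4, 6): d=(2,-14) top-left  bias=+0
    (0,1)@(1, 3): e=[0,80,-48] → ·  [on edge]
    (1,2)@(3, 5): e=[0,48,-16] → ·  [on edge]
    (3,2)@(7, 5): e=[-8,0,40] → ·  [on edge]
    (2,3)@(5, 7): e=[0,16,16] → ·  [on edge]
    (2,4)@(5, 9): e=[4,8,20] → #
    (3,4)@(7, 9): e=[0,-16,48] → ·  [on edge]
    (2,5)@(5, 11): e=[8,0,24] → ·  [on edge]
    (1,6)@(3, 13): e=[16,16,0] → #  [on edge]
    (2,6)@(5, 13): e=[12,-8,28] → ·
    (1,7)@(3, 15): e=[20,8,4] → #
    (2,7)@(5, 15): e=[16,-16,32] → ·
    (1,8)@(3, 17): e=[24,0,8] → ·  [on edge]
  covered (3 px):
    · · · ·
    · · · ·
    · · · ·
    · · · ·
    · · # ·
    · · · ·
    · # · ·
    · # · ·
    · · · ·
    · · · ·

Final: [[0,2],[1,4],[1,5],[2,5],[2,6]]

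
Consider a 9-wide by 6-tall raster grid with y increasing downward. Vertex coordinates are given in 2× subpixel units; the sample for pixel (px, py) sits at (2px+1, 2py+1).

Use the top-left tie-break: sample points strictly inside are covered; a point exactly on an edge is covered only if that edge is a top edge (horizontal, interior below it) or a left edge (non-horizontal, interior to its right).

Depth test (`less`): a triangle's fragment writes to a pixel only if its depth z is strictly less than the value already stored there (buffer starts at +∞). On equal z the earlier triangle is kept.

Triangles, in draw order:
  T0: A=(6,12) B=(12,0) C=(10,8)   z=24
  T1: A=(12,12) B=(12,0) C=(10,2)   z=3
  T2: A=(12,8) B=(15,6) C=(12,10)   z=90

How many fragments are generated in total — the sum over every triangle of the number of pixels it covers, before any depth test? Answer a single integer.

T0:
  2·area = 24
  edge (6, 12)→(12, 0): d=(6,-12) top-left  bias=+0
  edge (12, 0)→(10, 8): d=(-2,8) right/bottom  bias=-1
  edge (10, 8)→(6, 12): d=(-4,4) right/bottom  bias=-1
    (8,0)@(17, 1): e=[66,-42,0] → ·  [on edge]
    (5,1)@(11, 3): e=[6,2,16] → #
    (6,1)@(13, 3): e=[30,-14,8] → ·
    (7,1)@(15, 3): e=[54,-30,0] → ·  [on edge]
    (5,2)@(11, 5): e=[18,-2,8] → ·
    (6,2)@(13, 5): e=[42,-18,0] → ·  [on edge]
    (4,3)@(9, 7): e=[6,10,8] → #
    (5,3)@(11, 7): e=[30,-6,0] → ·  [on edge]
    (4,4)@(9, 9): e=[18,6,0] → ·  [on edge]
    (3,5)@(7, 11): e=[6,18,0] → ·  [on edge]
  covered (2 px):
    · · · · · · · · ·
    · · · · · # · · ·
    · · · · · · · · ·
    · · · · # · · · ·
    · · · · · · · · ·
    · · · · · · · · ·
T1:
  2·area = 24  (B↔C swapped to make it positive)
  edge (12, 12)→(10, 2): d=(-2,-10) top-left  bias=+0
  edge (10, 2)→(12, 0): d=(2,-2) top-left  bias=+0
  edge (12, 0)→(12, 12): d=(0,12) right/bottom  bias=-1
    (5,0)@(11, 1): e=[12,0,12] → #  [on edge]
    (6,0)@(13, 1): e=[32,4,-12] → ·
    (4,1)@(9, 3): e=[-12,0,36] → ·  [on edge]
    (5,1)@(11, 3): e=[8,4,12] → #
    (6,1)@(13, 3): e=[28,8,-12] → ·
    (3,2)@(7, 5): e=[-36,0,60] → ·  [on edge]
    (5,2)@(11, 5): e=[4,8,12] → #
    (6,2)@(13, 5): e=[24,12,-12] → ·
    (2,3)@(5, 7): e=[-60,0,84] → ·  [on edge]
    (5,3)@(11, 7): e=[0,12,12] → #  [on edge]
    (6,3)@(13, 7): e=[20,16,-12] → ·
    (1,4)@(3, 9): e=[-84,0,108] → ·  [on edge]
    (0,5)@(1, 11): e=[-108,0,132] → ·  [on edge]
  covered (4 px):
    · · · · · # · · ·
    · · · · · # · · ·
    · · · · · # · · ·
    · · · · · # · · ·
    · · · · · · · · ·
    · · · · · · · · ·
T2:
  2·area = 6
  edge (12, 8)→(15, 6): d=(3,-2) top-left  bias=+0
  edge (15, 6)→(12, 10): d=(-3,4) right/bottom  bias=-1
  edge (12, 10)→(12, 8): d=(0,-2) top-left  bias=+0
  covered (0 px):
    · · · · · · · · ·
    · · · · · · · · ·
    · · · · · · · · ·
    · · · · · · · · ·
    · · · · · · · · ·
    · · · · · · · · ·

Final: 6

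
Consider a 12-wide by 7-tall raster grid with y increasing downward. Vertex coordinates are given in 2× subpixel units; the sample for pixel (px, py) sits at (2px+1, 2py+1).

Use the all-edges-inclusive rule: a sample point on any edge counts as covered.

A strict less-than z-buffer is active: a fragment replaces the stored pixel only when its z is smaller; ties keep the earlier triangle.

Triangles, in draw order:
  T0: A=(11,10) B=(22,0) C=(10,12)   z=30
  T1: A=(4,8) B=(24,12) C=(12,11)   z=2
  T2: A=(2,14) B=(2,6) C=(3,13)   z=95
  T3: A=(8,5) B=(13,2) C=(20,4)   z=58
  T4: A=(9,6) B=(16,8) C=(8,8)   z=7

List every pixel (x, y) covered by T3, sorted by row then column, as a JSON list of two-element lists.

T0:
  2·area = 12
  edge (11, 10)→(22, 0): d=(11,-10) inclusive
  edge (22, 0)→(10, 12): d=(-12,12) inclusive
  edge (10, 12)→(11, 10): d=(1,-2) inclusive
    (10,0)@(21, 1): e=[1,0,11] → █  [on edge]
    (11,0)@(23, 1): e=[21,-24,15] → ·
    (9,1)@(19, 3): e=[3,0,9] → █  [on edge]
    (10,1)@(21, 3): e=[23,-24,13] → ·
    (8,2)@(17, 5): e=[5,0,7] → █  [on edge]
    (9,2)@(19, 5): e=[25,-24,11] → ·
    (7,3)@(15, 7): e=[7,0,5] → █  [on edge]
    (8,3)@(17, 7): e=[27,-24,9] → ·
    (6,4)@(13, 9): e=[9,0,3] → █  [on edge]
    (7,4)@(15, 9): e=[29,-24,7] → ·
    (5,5)@(11, 11): e=[11,0,1] → █  [on edge]
    (6,5)@(13, 11): e=[31,-24,5] → ·
    (4,6)@(9, 13): e=[13,0,-1] → ·  [on edge]
  covered (6 px):
    · · · · · · · · · · █ ·
    · · · · · · · · · █ · ·
    · · · · · · · · █ · · ·
    · · · · · · · █ · · · ·
    · · · · · · █ · · · · ·
    · · · · · █ · · · · · ·
    · · · · · · · · · · · ·
T1:
  2·area = 28
  edge (4, 8)→(24, 12): d=(20,4) inclusive
  edge (24, 12)→(12, 11): d=(-12,-1) inclusive
  edge (12, 11)→(4, 8): d=(-8,-3) inclusive
    (3,4)@(7, 9): e=[8,19,1] → █
    (4,4)@(9, 9): e=[0,21,7] → █  [on edge]
    (5,4)@(11, 9): e=[-8,23,13] → ·
    (3,5)@(7, 11): e=[48,-5,-15] → ·
    (4,5)@(9, 11): e=[40,-3,-9] → ·
    (6,5)@(13, 11): e=[24,1,3] → █
    (7,5)@(15, 11): e=[16,3,9] → █
    (8,5)@(17, 11): e=[8,5,15] → █
    (9,5)@(19, 11): e=[0,7,21] → █  [on edge]
    (10,5)@(21, 11): e=[-8,9,27] → ·
    (6,6)@(13, 13): e=[64,-23,-13] → ·
    (7,6)@(15, 13): e=[56,-21,-7] → ·
  covered (6 px):
    · · · · · · · · · · · ·
    · · · · · · · · · · · ·
    · · · · · · · · · · · ·
    · · · · · · · · · · · ·
    · · · █ █ · · · · · · ·
    · · · · · · █ █ █ █ · ·
    · · · · · · · · · · · ·
T2:
  2·area = 8
  edge (2, 14)→(2, 6): d=(0,-8) inclusive
  edge (2, 6)→(3, 13): d=(1,7) inclusive
  edge (3, 13)→(2, 14): d=(-1,1) inclusive
    (7,0)@(15, 1): e=[104,-96,0] → ·  [on edge]
    (6,1)@(13, 3): e=[88,-80,0] → ·  [on edge]
    (5,2)@(11, 5): e=[72,-64,0] → ·  [on edge]
    (4,3)@(9, 7): e=[56,-48,0] → ·  [on edge]
    (3,4)@(7, 9): e=[40,-32,0] → ·  [on edge]
    (2,5)@(5, 11): e=[24,-16,0] → ·  [on edge]
    (1,6)@(3, 13): e=[8,0,0] → █  [on edge]
    (2,6)@(5, 13): e=[24,-14,-2] → ·
  covered (1 px):
    · · · · · · · · · · · ·
    · · · · · · · · · · · ·
    · · · · · · · · · · · ·
    · · · · · · · · · · · ·
    · · · · · · · · · · · ·
    · · · · · · · · · · · ·
    · █ · · · · · · · · · ·
T3:
  2·area = 31
  edge (8, 5)→(13, 2): d=(5,-3) inclusive
  edge (13, 2)→(20, 4): d=(7,2) inclusive
  edge (20, 4)→(8, 5): d=(-12,1) inclusive
    (6,1)@(13, 3): e=[5,7,19] → █
    (7,1)@(15, 3): e=[11,3,17] → █
    (8,1)@(17, 3): e=[17,-1,15] → ·
    (6,2)@(13, 5): e=[15,21,-5] → ·
    (7,2)@(15, 5): e=[21,17,-7] → ·
  covered (2 px):
    · · · · · · · · · · · ·
    · · · · · · █ █ · · · ·
    · · · · · · · · · · · ·
    · · · · · · · · · · · ·
    · · · · · · · · · · · ·
    · · · · · · · · · · · ·
    · · · · · · · · · · · ·
T4:
  2·area = 16
  edge (9, 6)→(16, 8): d=(7,2) inclusive
  edge (16, 8)→(8, 8): d=(-8,0) inclusive
  edge (8, 8)→(9, 6): d=(1,-2) inclusive
    (4,3)@(9, 7): e=[7,8,1] → █
    (5,3)@(11, 7): e=[3,8,5] → █
    (6,3)@(13, 7): e=[-1,8,9] → ·
    (4,4)@(9, 9): e=[21,-8,3] → ·
    (5,4)@(11, 9): e=[17,-8,7] → ·
  covered (2 px):
    · · · · · · · · · · · ·
    · · · · · · · · · · · ·
    · · · · · · · · · · · ·
    · · · · █ █ · · · · · ·
    · · · · · · · · · · · ·
    · · · · · · · · · · · ·
    · · · · · · · · · · · ·

Result: [[6,1],[7,1]]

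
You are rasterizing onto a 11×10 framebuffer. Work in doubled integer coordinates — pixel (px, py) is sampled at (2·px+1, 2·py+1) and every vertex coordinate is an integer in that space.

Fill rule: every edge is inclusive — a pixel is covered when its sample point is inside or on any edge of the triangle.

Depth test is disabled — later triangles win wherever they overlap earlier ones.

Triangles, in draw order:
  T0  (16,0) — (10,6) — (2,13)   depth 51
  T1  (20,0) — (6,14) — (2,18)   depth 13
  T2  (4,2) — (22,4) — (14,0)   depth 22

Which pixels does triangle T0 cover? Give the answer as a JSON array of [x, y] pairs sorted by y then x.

T0:
  2·area = 6
  edge (16, 0)→(10, 6): d=(-6,6) inclusive
  edge (10, 6)→(2, 13): d=(-8,7) inclusive
  edge (2, 13)→(16, 0): d=(14,-13) inclusive
    (7,0)@(15, 1): e=[0,5,1] → █  [on edge]
    (8,0)@(17, 1): e=[-12,-9,27] → ·
    (6,1)@(13, 3): e=[0,3,3] → █  [on edge]
    (7,1)@(15, 3): e=[-12,-11,29] → ·
    (5,2)@(11, 5): e=[0,1,5] → █  [on edge]
    (6,2)@(13, 5): e=[-12,-13,31] → ·
    (4,3)@(9, 7): e=[0,-1,7] → ·  [on edge]
    (5,3)@(11, 7): e=[-12,-15,33] → ·
    (3,4)@(7, 9): e=[0,-3,9] → ·  [on edge]
    (2,5)@(5, 11): e=[0,-5,11] → ·  [on edge]
    (1,6)@(3, 13): e=[0,-7,13] → ·  [on edge]
    (0,7)@(1, 15): e=[0,-9,15] → ·  [on edge]
  covered (3 px):
    · · · · · · · █ · · ·
    · · · · · · █ · · · ·
    · · · · · █ · · · · ·
    · · · · · · · · · · ·
    · · · · · · · · · · ·
    · · · · · · · · · · ·
    · · · · · · · · · · ·
    · · · · · · · · · · ·
    · · · · · · · · · · ·
    · · · · · · · · · · ·
T1:
  degenerate (2·area = 0) — covers nothing
T2:
  2·area = 56  (B↔C swapped to make it positive)
  edge (4, 2)→(14, 0): d=(10,-2) inclusive
  edge (14, 0)→(22, 4): d=(8,4) inclusive
  edge (22, 4)→(4, 2): d=(-18,-2) inclusive
    (4,0)@(9, 1): e=[0,28,28] → █  [on edge]
    (5,0)@(11, 1): e=[4,20,32] → █
    (6,0)@(13, 1): e=[8,12,36] → █
    (7,0)@(15, 1): e=[12,4,40] → █
    (8,0)@(17, 1): e=[16,-4,44] → ·
    (4,1)@(9, 3): e=[20,44,-8] → ·
    (5,1)@(11, 3): e=[24,36,-4] → ·
    (6,1)@(13, 3): e=[28,28,0] → █  [on edge]
    (8,1)@(17, 3): e=[36,12,8] → █
    (9,1)@(19, 3): e=[40,4,12] → █
    (10,1)@(21, 3): e=[44,-4,16] → ·
    (6,2)@(13, 5): e=[48,44,-36] → ·
  covered (8 px):
    · · · · █ █ █ █ · · ·
    · · · · · · █ █ █ █ ·
    · · · · · · · · · · ·
    · · · · · · · · · · ·
    · · · · · · · · · · ·
    · · · · · · · · · · ·
    · · · · · · · · · · ·
    · · · · · · · · · · ·
    · · · · · · · · · · ·
    · · · · · · · · · · ·

Result: [[7,0],[6,1],[5,2]]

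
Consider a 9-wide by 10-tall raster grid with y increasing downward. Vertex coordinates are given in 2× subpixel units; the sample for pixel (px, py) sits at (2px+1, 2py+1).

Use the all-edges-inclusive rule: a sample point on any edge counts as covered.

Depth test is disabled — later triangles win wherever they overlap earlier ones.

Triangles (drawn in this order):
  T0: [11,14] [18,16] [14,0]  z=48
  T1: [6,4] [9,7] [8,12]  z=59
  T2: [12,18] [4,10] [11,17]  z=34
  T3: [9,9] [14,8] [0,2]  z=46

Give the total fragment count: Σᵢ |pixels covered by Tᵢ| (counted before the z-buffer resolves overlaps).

T0:
  2·area = 104  (B↔C swapped to make it positive)
  edge (11, 14)→(14, 0): d=(3,-14) inclusive
  edge (14, 0)→(18, 16): d=(4,16) inclusive
  edge (18, 16)→(11, 14): d=(-7,-2) inclusive
    (6,2)@(13, 5): e=[1,36,67] → █
    (7,2)@(15, 5): e=[29,4,71] → █
    (8,2)@(17, 5): e=[57,-28,75] → ·
    (6,3)@(13, 7): e=[7,44,53] → █
    (8,3)@(17, 7): e=[63,-20,61] → ·
    (6,4)@(13, 9): e=[13,52,39] → █
    (8,4)@(17, 9): e=[69,-12,47] → ·
    (6,5)@(13, 11): e=[19,60,25] → █
    (8,5)@(17, 11): e=[75,-4,33] → ·
    (6,6)@(13, 13): e=[25,68,11] → █
    (8,6)@(17, 13): e=[81,4,19] → █
    (6,7)@(13, 15): e=[31,76,-3] → ·
  covered (13 px):
    · · · · · · · · ·
    · · · · · · · · ·
    · · · · · · █ █ ·
    · · · · · · █ █ ·
    · · · · · · █ █ ·
    · · · · · · █ █ ·
    · · · · · · █ █ █
    · · · · · · · █ █
    · · · · · · · · ·
    · · · · · · · · ·
T1:
  2·area = 18
  edge (6, 4)→(9, 7): d=(3,3) inclusive
  edge (9, 7)→(8, 12): d=(-1,5) inclusive
  edge (8, 12)→(6, 4): d=(-2,-8) inclusive
    (1,0)@(3, 1): e=[0,36,-18] → ·  [on edge]
    (2,1)@(5, 3): e=[0,24,-6] → ·  [on edge]
    (3,2)@(7, 5): e=[0,12,6] → █  [on edge]
    (4,2)@(9, 5): e=[-6,2,22] → ·
    (3,3)@(7, 7): e=[6,10,2] → █
    (4,3)@(9, 7): e=[0,0,18] → █  [on edge]
    (5,3)@(11, 7): e=[-6,-10,34] → ·
    (3,4)@(7, 9): e=[12,8,-2] → ·
    (4,4)@(9, 9): e=[6,-2,14] → ·
    (5,4)@(11, 9): e=[0,-12,30] → ·  [on edge]
    (6,5)@(13, 11): e=[0,-24,42] → ·  [on edge]
    (7,6)@(15, 13): e=[0,-36,54] → ·  [on edge]
    (8,7)@(17, 15): e=[0,-48,66] → ·  [on edge]
    (3,8)@(7, 17): e=[36,0,-18] → ·  [on edge]
  covered (3 px):
    · · · · · · · · ·
    · · · · · · · · ·
    · · · █ · · · · ·
    · · · █ █ · · · ·
    · · · · · · · · ·
    · · · · · · · · ·
    · · · · · · · · ·
    · · · · · · · · ·
    · · · · · · · · ·
    · · · · · · · · ·
T2:
  degenerate (2·area = 0) — covers nothing
T3:
  2·area = 44  (B↔C swapped to make it positive)
  edge (9, 9)→(0, 2): d=(-9,-7) inclusive
  edge (0, 2)→(14, 8): d=(14,6) inclusive
  edge (14, 8)→(9, 9): d=(-5,1) inclusive
    (2,2)@(5, 5): e=[8,12,24] → █
    (3,2)@(7, 5): e=[22,0,22] → █  [on edge]
    (4,2)@(9, 5): e=[36,-12,20] → ·
    (2,3)@(5, 7): e=[-10,40,14] → ·
    (3,3)@(7, 7): e=[4,28,12] → █
    (4,3)@(9, 7): e=[18,16,10] → █
    (5,3)@(11, 7): e=[32,4,8] → █
    (6,3)@(13, 7): e=[46,-8,6] → ·
    (3,4)@(7, 9): e=[-14,56,2] → ·
    (4,4)@(9, 9): e=[0,44,0] → █  [on edge]
    (5,4)@(11, 9): e=[14,32,-2] → ·
    (4,5)@(9, 11): e=[-18,72,-10] → ·
  covered (6 px):
    · · · · · · · · ·
    · · · · · · · · ·
    · · █ █ · · · · ·
    · · · █ █ █ · · ·
    · · · · █ · · · ·
    · · · · · · · · ·
    · · · · · · · · ·
    · · · · · · · · ·
    · · · · · · · · ·
    · · · · · · · · ·

Result: 22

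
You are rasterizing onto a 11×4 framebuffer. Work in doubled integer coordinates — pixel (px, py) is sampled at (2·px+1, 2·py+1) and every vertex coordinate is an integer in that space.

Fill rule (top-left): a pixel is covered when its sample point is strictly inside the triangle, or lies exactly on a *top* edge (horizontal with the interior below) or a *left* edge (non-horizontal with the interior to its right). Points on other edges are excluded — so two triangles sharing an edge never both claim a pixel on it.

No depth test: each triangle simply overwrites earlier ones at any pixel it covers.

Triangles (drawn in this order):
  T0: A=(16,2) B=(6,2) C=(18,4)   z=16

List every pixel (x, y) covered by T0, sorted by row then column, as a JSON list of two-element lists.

T0:
  2·area = 20  (B↔C swapped to make it positive)
  edge (16, 2)→(18, 4): d=(2,2) right/bottom  bias=-1
  edge (18, 4)→(6, 2): d=(-12,-2) top-left  bias=+0
  edge (6, 2)→(16, 2): d=(10,0) top-left  bias=+0
    (7,0)@(15, 1): e=[0,30,-10] → .  [on edge]
    (6,1)@(13, 3): e=[8,2,10] → X
    (7,1)@(15, 3): e=[4,6,10] → X
    (8,1)@(17, 3): e=[0,10,10] → .  [on edge]
    (6,2)@(13, 5): e=[12,-22,30] → .
    (7,2)@(15, 5): e=[8,-18,30] → .
    (9,2)@(19, 5): e=[0,-10,30] → .  [on edge]
    (10,3)@(21, 7): e=[0,-30,50] → .  [on edge]
  covered (2 px):
    . . . . . . . . . . .
    . . . . . . X X . . .
    . . . . . . . . . . .
    . . . . . . . . . . .

Result: [[6,1],[7,1]]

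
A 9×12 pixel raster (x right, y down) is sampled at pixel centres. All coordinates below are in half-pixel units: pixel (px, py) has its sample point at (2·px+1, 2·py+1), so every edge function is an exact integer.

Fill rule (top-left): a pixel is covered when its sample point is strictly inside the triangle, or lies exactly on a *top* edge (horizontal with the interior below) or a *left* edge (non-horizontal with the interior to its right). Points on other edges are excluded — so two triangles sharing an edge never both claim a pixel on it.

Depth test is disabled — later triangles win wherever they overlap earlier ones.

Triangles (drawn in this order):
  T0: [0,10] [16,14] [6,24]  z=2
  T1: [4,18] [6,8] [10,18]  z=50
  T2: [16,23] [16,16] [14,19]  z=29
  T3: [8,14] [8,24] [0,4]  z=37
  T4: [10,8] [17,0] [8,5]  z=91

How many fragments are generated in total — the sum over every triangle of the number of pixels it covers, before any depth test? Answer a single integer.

T0:
  2·area = 200
  edge (0, 10)→(16, 14): d=(16,4) right/bottom  bias=-1
  edge (16, 14)→(6, 24): d=(-10,10) right/bottom  bias=-1
  edge (6, 24)→(0, 10): d=(-6,-14) top-left  bias=+0
    (0,5)@(1, 11): e=[12,180,8] → █
    (1,5)@(3, 11): e=[4,160,36] → █
    (2,5)@(5, 11): e=[-4,140,64] → ·
    (0,6)@(1, 13): e=[44,160,-4] → ·
    (1,6)@(3, 13): e=[36,140,24] → █
    (2,6)@(5, 13): e=[28,120,52] → █
    (3,6)@(7, 13): e=[20,100,80] → █
    (4,6)@(9, 13): e=[12,80,108] → █
    (5,6)@(11, 13): e=[4,60,136] → █
    (6,6)@(13, 13): e=[-4,40,164] → ·
    (8,6)@(17, 13): e=[-20,0,220] → ·  [on edge]
    (1,7)@(3, 15): e=[68,120,12] → █
    (7,7)@(15, 15): e=[20,0,180] → ·  [on edge]
    (1,8)@(3, 17): e=[100,100,0] → █  [on edge]
    (6,8)@(13, 17): e=[60,0,140] → ·  [on edge]
    (5,9)@(11, 19): e=[100,0,100] → ·  [on edge]
    (4,10)@(9, 21): e=[140,0,60] → ·  [on edge]
    (3,11)@(7, 23): e=[180,0,20] → ·  [on edge]
  covered (23 px):
    · · · · · · · · ·
    · · · · · · · · ·
    · · · · · · · · ·
    · · · · · · · · ·
    · · · · · · · · ·
    █ █ · · · · · · ·
    · █ █ █ █ █ · · ·
    · █ █ █ █ █ █ · ·
    · █ █ █ █ █ · · ·
    · · █ █ █ · · · ·
    · · █ █ · · · · ·
    · · · · · · · · ·
T1:
  2·area = 60
  edge (4, 18)→(6, 8): d=(2,-10) top-left  bias=+0
  edge (6, 8)→(10, 18): d=(4,10) right/bottom  bias=-1
  edge (10, 18)→(4, 18): d=(-6,0) right/bottom  bias=-1
    (3,1)@(7, 3): e=[0,-30,90] → ·  [on edge]
    (3,5)@(7, 11): e=[16,2,42] → █
    (4,5)@(9, 11): e=[36,-18,42] → ·
    (2,6)@(5, 13): e=[0,30,30] → █  [on edge]
    (4,6)@(9, 13): e=[40,-10,30] → ·
    (2,7)@(5, 15): e=[4,38,18] → █
    (4,7)@(9, 15): e=[44,-2,18] → ·
    (2,8)@(5, 17): e=[8,46,6] → █
    (4,8)@(9, 17): e=[48,6,6] → █
    (5,8)@(11, 17): e=[68,-14,6] → ·
    (2,9)@(5, 19): e=[12,54,-6] → ·
    (3,9)@(7, 19): e=[32,34,-6] → ·
    (1,11)@(3, 23): e=[0,90,-30] → ·  [on edge]
  covered (8 px):
    · · · · · · · · ·
    · · · · · · · · ·
    · · · · · · · · ·
    · · · · · · · · ·
    · · · · · · · · ·
    · · · █ · · · · ·
    · · █ █ · · · · ·
    · · █ █ · · · · ·
    · · █ █ █ · · · ·
    · · · · · · · · ·
    · · · · · · · · ·
    · · · · · · · · ·
T2:
  2·area = 14  (B↔C swapped to make it positive)
  edge (16, 23)→(14, 19): d=(-2,-4) top-left  bias=+0
  edge (14, 19)→(16, 16): d=(2,-3) top-left  bias=+0
  edge (16, 16)→(16, 23): d=(0,7) right/bottom  bias=-1
    (2,0)@(5, 1): e=[0,-63,77] → ·  [on edge]
    (3,2)@(7, 5): e=[0,-49,63] → ·  [on edge]
    (4,4)@(9, 9): e=[0,-35,49] → ·  [on edge]
    (5,6)@(11, 13): e=[0,-21,35] → ·  [on edge]
    (6,8)@(13, 17): e=[0,-7,21] → ·  [on edge]
    (7,9)@(15, 19): e=[4,3,7] → █
    (8,9)@(17, 19): e=[12,9,-7] → ·
    (7,10)@(15, 21): e=[0,7,7] → █  [on edge]
    (8,10)@(17, 21): e=[8,13,-7] → ·
    (7,11)@(15, 23): e=[-4,11,7] → ·
  covered (2 px):
    · · · · · · · · ·
    · · · · · · · · ·
    · · · · · · · · ·
    · · · · · · · · ·
    · · · · · · · · ·
    · · · · · · · · ·
    · · · · · · · · ·
    · · · · · · · · ·
    · · · · · · · · ·
    · · · · · · · █ ·
    · · · · · · · █ ·
    · · · · · · · · ·
T3:
  2·area = 80
  edge (8, 14)→(8, 24): d=(0,10) right/bottom  bias=-1
  edge (8, 24)→(0, 4): d=(-8,-20) top-left  bias=+0
  edge (0, 4)→(8, 14): d=(8,10) right/bottom  bias=-1
    (1,4)@(3, 9): e=[50,20,10] → █
    (2,4)@(5, 9): e=[30,60,-10] → ·
    (1,5)@(3, 11): e=[50,4,26] → █
    (2,5)@(5, 11): e=[30,44,6] → █
    (3,5)@(7, 11): e=[10,84,-14] → ·
    (1,6)@(3, 13): e=[50,-12,42] → ·
    (2,6)@(5, 13): e=[30,28,22] → █
    (3,6)@(7, 13): e=[10,68,2] → █
    (4,6)@(9, 13): e=[-10,108,-18] → ·
    (2,7)@(5, 15): e=[30,12,38] → █
    (4,7)@(9, 15): e=[-10,92,-2] → ·
    (2,8)@(5, 17): e=[30,-4,54] → ·
  covered (10 px):
    · · · · · · · · ·
    · · · · · · · · ·
    · · · · · · · · ·
    · · · · · · · · ·
    · █ · · · · · · ·
    · █ █ · · · · · ·
    · · █ █ · · · · ·
    · · █ █ · · · · ·
    · · · █ · · · · ·
    · · · █ · · · · ·
    · · · █ · · · · ·
    · · · · · · · · ·
T4:
  2·area = 37  (B↔C swapped to make it positive)
  edge (10, 8)→(8, 5): d=(-2,-3) top-left  bias=+0
  edge (8, 5)→(17, 0): d=(9,-5) top-left  bias=+0
  edge (17, 0)→(10, 8): d=(-7,8) right/bottom  bias=-1
    (6,1)@(13, 3): e=[19,7,11] → █
    (7,1)@(15, 3): e=[25,17,-5] → ·
    (4,2)@(9, 5): e=[3,5,29] → █
    (5,2)@(11, 5): e=[9,15,13] → █
    (6,2)@(13, 5): e=[15,25,-3] → ·
    (4,3)@(9, 7): e=[-1,23,15] → ·
    (5,3)@(11, 7): e=[5,33,-1] → ·
  covered (3 px):
    · · · · · · · · ·
    · · · · · · █ · ·
    · · · · █ █ · · ·
    · · · · · · · · ·
    · · · · · · · · ·
    · · · · · · · · ·
    · · · · · · · · ·
    · · · · · · · · ·
    · · · · · · · · ·
    · · · · · · · · ·
    · · · · · · · · ·
    · · · · · · · · ·

Final: 46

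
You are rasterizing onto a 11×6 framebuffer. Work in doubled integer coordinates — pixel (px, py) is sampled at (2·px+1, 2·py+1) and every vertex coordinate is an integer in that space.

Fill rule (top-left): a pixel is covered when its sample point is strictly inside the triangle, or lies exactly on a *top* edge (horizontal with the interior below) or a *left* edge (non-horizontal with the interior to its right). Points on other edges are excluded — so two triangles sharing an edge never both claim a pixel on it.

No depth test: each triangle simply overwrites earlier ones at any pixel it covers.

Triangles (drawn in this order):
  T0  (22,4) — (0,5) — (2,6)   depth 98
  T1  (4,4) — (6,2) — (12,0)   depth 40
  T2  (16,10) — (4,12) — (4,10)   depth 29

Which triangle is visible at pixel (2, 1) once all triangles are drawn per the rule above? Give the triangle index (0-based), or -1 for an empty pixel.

T0:
  2·area = 24  (B↔C swapped to make it positive)
  edge (22, 4)→(2, 6): d=(-20,2) right/bottom  bias=-1
  edge (2, 6)→(0, 5): d=(-2,-1) top-left  bias=+0
  edge (0, 5)→(22, 4): d=(22,-1) top-left  bias=+0
    (0,2)@(1, 5): e=[22,1,1] → #
    (1,2)@(3, 5): e=[18,3,3] → #
    (2,2)@(5, 5): e=[14,5,5] → #
    (3,2)@(7, 5): e=[10,7,7] → #
    (4,2)@(9, 5): e=[6,9,9] → #
    (5,2)@(11, 5): e=[2,11,11] → #
    (6,2)@(13, 5): e=[-2,13,13] → ·
    (0,3)@(1, 7): e=[-18,-3,45] → ·
    (1,3)@(3, 7): e=[-22,-1,47] → ·
    (2,3)@(5, 7): e=[-26,1,49] → ·
    (3,3)@(7, 7): e=[-30,3,51] → ·
    (4,3)@(9, 7): e=[-34,5,53] → ·
  covered (6 px):
    · · · · · · · · · · ·
    · · · · · · · · · · ·
    # # # # # # · · · · ·
    · · · · · · · · · · ·
    · · · · · · · · · · ·
    · · · · · · · · · · ·
T1:
  2·area = 8
  edge (4, 4)→(6, 2): d=(2,-2) top-left  bias=+0
  edge (6, 2)→(12, 0): d=(6,-2) top-left  bias=+0
  edge (12, 0)→(4, 4): d=(-8,4) right/bottom  bias=-1
    (3,0)@(7, 1): e=[0,-4,12] → ·  [on edge]
    (4,0)@(9, 1): e=[4,0,4] → #  [on edge]
    (5,0)@(11, 1): e=[8,4,-4] → ·
    (1,1)@(3, 3): e=[-4,0,12] → ·  [on edge]
    (2,1)@(5, 3): e=[0,4,4] → #  [on edge]
    (3,1)@(7, 3): e=[4,8,-4] → ·
    (4,1)@(9, 3): e=[8,12,-12] → ·
    (1,2)@(3, 5): e=[0,12,-4] → ·  [on edge]
    (2,2)@(5, 5): e=[4,16,-12] → ·
    (0,3)@(1, 7): e=[0,20,-12] → ·  [on edge]
  covered (2 px):
    · · · · # · · · · · ·
    · · # · · · · · · · ·
    · · · · · · · · · · ·
    · · · · · · · · · · ·
    · · · · · · · · · · ·
    · · · · · · · · · · ·
T2:
  2·area = 24
  edge (16, 10)→(4, 12): d=(-12,2) right/bottom  bias=-1
  edge (4, 12)→(4, 10): d=(0,-2) top-left  bias=+0
  edge (4, 10)→(16, 10): d=(12,0) top-left  bias=+0
    (2,5)@(5, 11): e=[10,2,12] → #
    (3,5)@(7, 11): e=[6,6,12] → #
    (4,5)@(9, 11): e=[2,10,12] → #
    (5,5)@(11, 11): e=[-2,14,12] → ·
  covered (3 px):
    · · · · · · · · · · ·
    · · · · · · · · · · ·
    · · · · · · · · · · ·
    · · · · · · · · · · ·
    · · · · · · · · · · ·
    · · # # # · · · · · ·

Z-buffer (winner per pixel, '.' = empty):
  . . . . 1 . . . . . .
  . . 1 . . . . . . . .
  0 0 0 0 0 0 . . . . .
  . . . . . . . . . . .
  . . . . . . . . . . .
  . . 2 2 2 . . . . . .

Answer: 1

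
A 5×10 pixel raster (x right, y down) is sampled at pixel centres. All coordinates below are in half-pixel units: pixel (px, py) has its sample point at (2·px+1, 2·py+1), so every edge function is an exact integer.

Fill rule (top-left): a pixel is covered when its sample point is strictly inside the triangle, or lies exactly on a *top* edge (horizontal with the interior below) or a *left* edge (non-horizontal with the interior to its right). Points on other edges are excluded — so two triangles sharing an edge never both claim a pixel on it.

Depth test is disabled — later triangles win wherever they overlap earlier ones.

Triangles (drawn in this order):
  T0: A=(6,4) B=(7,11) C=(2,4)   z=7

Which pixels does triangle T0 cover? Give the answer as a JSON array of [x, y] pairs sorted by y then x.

T0:
  2·area = 28
  edge (6, 4)→(7, 11): d=(1,7) right/bottom  bias=-1
  edge (7, 11)→(2, 4): d=(-5,-7) top-left  bias=+0
  edge (2, 4)→(6, 4): d=(4,0) top-left  bias=+0
    (1,2)@(3, 5): e=[22,2,4] → #
    (2,2)@(5, 5): e=[8,16,4] → #
    (3,2)@(7, 5): e=[-6,30,4] → ·
    (1,3)@(3, 7): e=[24,-8,12] → ·
    (2,3)@(5, 7): e=[10,6,12] → #
    (3,3)@(7, 7): e=[-4,20,12] → ·
    (2,4)@(5, 9): e=[12,-4,20] → ·
    (3,5)@(7, 11): e=[0,0,28] → ·  [on edge]
  covered (3 px):
    · · · · ·
    · · · · ·
    · # # · ·
    · · # · ·
    · · · · ·
    · · · · ·
    · · · · ·
    · · · · ·
    · · · · ·
    · · · · ·

Result: [[1,2],[2,2],[2,3]]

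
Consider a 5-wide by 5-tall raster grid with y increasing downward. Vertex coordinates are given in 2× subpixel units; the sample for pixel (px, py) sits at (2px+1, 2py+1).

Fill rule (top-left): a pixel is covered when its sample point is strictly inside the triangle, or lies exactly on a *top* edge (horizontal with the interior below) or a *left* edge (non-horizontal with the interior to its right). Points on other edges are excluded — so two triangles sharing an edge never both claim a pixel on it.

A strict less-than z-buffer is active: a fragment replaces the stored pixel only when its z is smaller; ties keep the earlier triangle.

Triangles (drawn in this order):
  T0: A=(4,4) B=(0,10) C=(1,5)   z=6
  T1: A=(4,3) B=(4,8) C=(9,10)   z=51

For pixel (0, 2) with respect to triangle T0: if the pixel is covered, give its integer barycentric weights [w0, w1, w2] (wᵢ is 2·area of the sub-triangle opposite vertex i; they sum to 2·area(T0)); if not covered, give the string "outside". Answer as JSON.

T0:
  2·area = 14
  edge (4, 4)→(0, 10): d=(-4,6) right/bottom  bias=-1
  edge (0, 10)→(1, 5): d=(1,-5) top-left  bias=+0
  edge (1, 5)→(4, 4): d=(3,-1) top-left  bias=+0
    (3,1)@(7, 3): e=[-14,28,0] → ·  [on edge]
    (0,2)@(1, 5): e=[14,0,0] → #  [on edge]
    (1,2)@(3, 5): e=[2,10,2] → #
    (2,2)@(5, 5): e=[-10,20,4] → ·
    (0,3)@(1, 7): e=[6,2,6] → #
    (1,3)@(3, 7): e=[-6,12,8] → ·
    (0,4)@(1, 9): e=[-2,4,12] → ·
  covered (3 px):
    · · · · ·
    · · · · ·
    # # · · ·
    # · · · ·
    · · · · ·
T1:
  2·area = 25  (B↔C swapped to make it positive)
  edge (4, 3)→(9, 10): d=(5,7) right/bottom  bias=-1
  edge (9, 10)→(4, 8): d=(-5,-2) top-left  bias=+0
  edge (4, 8)→(4, 3): d=(0,-5) top-left  bias=+0
    (2,2)@(5, 5): e=[3,17,5] → #
    (3,2)@(7, 5): e=[-11,21,15] → ·
    (2,3)@(5, 7): e=[13,7,5] → #
    (3,3)@(7, 7): e=[-1,11,15] → ·
    (2,4)@(5, 9): e=[23,-3,5] → ·
    (3,4)@(7, 9): e=[9,1,15] → #
    (4,4)@(9, 9): e=[-5,5,25] → ·
  covered (3 px):
    · · · · ·
    · · · · ·
    · · # · ·
    · · # · ·
    · · · # ·

Final: [0,0,14]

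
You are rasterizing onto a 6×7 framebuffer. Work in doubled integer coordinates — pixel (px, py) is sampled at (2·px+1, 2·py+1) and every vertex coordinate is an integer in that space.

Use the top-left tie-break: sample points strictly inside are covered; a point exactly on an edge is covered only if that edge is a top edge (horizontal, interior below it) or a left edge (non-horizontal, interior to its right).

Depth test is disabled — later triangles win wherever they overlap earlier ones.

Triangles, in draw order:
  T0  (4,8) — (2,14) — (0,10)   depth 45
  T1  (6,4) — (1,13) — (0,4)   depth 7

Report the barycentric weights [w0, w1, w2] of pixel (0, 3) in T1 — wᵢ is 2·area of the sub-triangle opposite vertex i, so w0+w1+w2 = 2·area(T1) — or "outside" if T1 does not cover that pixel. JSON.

T0:
  2·area = 20
  edge (4, 8)→(2, 14): d=(-2,6) right/bottom  bias=-1
  edge (2, 14)→(0, 10): d=(-2,-4) top-left  bias=+0
  edge (0, 10)→(4, 8): d=(4,-2) top-left  bias=+0
    (2,2)@(5, 5): e=[0,30,-10] → .  [on edge]
    (1,4)@(3, 9): e=[4,14,2] → X
    (2,4)@(5, 9): e=[-8,22,6] → .
    (0,5)@(1, 11): e=[12,2,6] → X
    (1,5)@(3, 11): e=[0,10,10] → .  [on edge]
    (0,6)@(1, 13): e=[8,-2,14] → .
  covered (2 px):
    . . . . . .
    . . . . . .
    . . . . . .
    . . . . . .
    . X . . . .
    X . . . . .
    . . . . . .
T1:
  2·area = 54
  edge (6, 4)→(1, 13): d=(-5,9) right/bottom  bias=-1
  edge (1, 13)→(0, 4): d=(-1,-9) top-left  bias=+0
  edge (0, 4)→(6, 4): d=(6,0) top-left  bias=+0
    (0,2)@(1, 5): e=[40,8,6] → X
    (1,2)@(3, 5): e=[22,26,6] → X
    (2,2)@(5, 5): e=[4,44,6] → X
    (3,2)@(7, 5): e=[-14,62,6] → .
    (0,3)@(1, 7): e=[30,6,18] → X
    (2,3)@(5, 7): e=[-6,42,18] → .
    (0,4)@(1, 9): e=[20,4,30] → X
    (2,4)@(5, 9): e=[-16,40,30] → .
    (0,5)@(1, 11): e=[10,2,42] → X
    (1,5)@(3, 11): e=[-8,20,42] → .
    (0,6)@(1, 13): e=[0,0,54] → .  [on edge]
  covered (8 px):
    . . . . . .
    . . . . . .
    X X X . . .
    X X . . . .
    X X . . . .
    X . . . . .
    . . . . . .

Answer: [6,18,30]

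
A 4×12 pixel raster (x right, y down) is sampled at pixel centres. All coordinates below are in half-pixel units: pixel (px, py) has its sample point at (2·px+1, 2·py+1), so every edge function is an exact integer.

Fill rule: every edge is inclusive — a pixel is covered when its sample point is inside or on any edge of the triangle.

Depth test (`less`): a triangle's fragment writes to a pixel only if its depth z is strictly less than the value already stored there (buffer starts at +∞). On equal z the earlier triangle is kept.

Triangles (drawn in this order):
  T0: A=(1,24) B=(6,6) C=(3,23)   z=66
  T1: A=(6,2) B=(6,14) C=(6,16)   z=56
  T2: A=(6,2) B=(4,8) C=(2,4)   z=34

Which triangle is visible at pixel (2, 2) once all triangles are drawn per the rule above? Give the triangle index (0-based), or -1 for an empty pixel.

T0:
  2·area = 31
  edge (1, 24)→(6, 6): d=(5,-18) inclusive
  edge (6, 6)→(3, 23): d=(-3,17) inclusive
  edge (3, 23)→(1, 24): d=(-2,1) inclusive
    (2,5)@(5, 11): e=[7,2,22] → #
    (3,5)@(7, 11): e=[43,-32,20] → ·
    (2,6)@(5, 13): e=[17,-4,18] → ·
    (1,8)@(3, 17): e=[1,18,12] → #
    (2,8)@(5, 17): e=[37,-16,10] → ·
    (1,9)@(3, 19): e=[11,12,8] → #
    (2,9)@(5, 19): e=[47,-22,6] → ·
    (1,10)@(3, 21): e=[21,6,4] → #
    (2,10)@(5, 21): e=[57,-28,2] → ·
    (3,10)@(7, 21): e=[93,-62,0] → ·  [on edge]
    (1,11)@(3, 23): e=[31,0,0] → #  [on edge]
    (2,11)@(5, 23): e=[67,-34,-2] → ·
  covered (5 px):
    · · · ·
    · · · ·
    · · · ·
    · · · ·
    · · · ·
    · · # ·
    · · · ·
    · · · ·
    · # · ·
    · # · ·
    · # · ·
    · # · ·
T1:
  degenerate (2·area = 0) — covers nothing
T2:
  2·area = 20
  edge (6, 2)→(4, 8): d=(-2,6) inclusive
  edge (4, 8)→(2, 4): d=(-2,-4) inclusive
  edge (2, 4)→(6, 2): d=(4,-2) inclusive
    (2,1)@(5, 3): e=[4,14,2] → #
    (3,1)@(7, 3): e=[-8,22,6] → ·
    (1,2)@(3, 5): e=[12,2,6] → #
    (2,2)@(5, 5): e=[0,10,10] → #  [on edge]
    (3,2)@(7, 5): e=[-12,18,14] → ·
    (1,3)@(3, 7): e=[8,-2,14] → ·
    (2,3)@(5, 7): e=[-4,6,18] → ·
    (1,5)@(3, 11): e=[0,-10,30] → ·  [on edge]
    (0,8)@(1, 17): e=[0,-30,50] → ·  [on edge]
  covered (3 px):
    · · · ·
    · · # ·
    · # # ·
    · · · ·
    · · · ·
    · · · ·
    · · · ·
    · · · ·
    · · · ·
    · · · ·
    · · · ·
    · · · ·

Z-buffer (winner per pixel, '.' = empty):
  . . . .
  . . 2 .
  . 2 2 .
  . . . .
  . . . .
  . . 0 .
  . . . .
  . . . .
  . 0 . .
  . 0 . .
  . 0 . .
  . 0 . .

Final: 2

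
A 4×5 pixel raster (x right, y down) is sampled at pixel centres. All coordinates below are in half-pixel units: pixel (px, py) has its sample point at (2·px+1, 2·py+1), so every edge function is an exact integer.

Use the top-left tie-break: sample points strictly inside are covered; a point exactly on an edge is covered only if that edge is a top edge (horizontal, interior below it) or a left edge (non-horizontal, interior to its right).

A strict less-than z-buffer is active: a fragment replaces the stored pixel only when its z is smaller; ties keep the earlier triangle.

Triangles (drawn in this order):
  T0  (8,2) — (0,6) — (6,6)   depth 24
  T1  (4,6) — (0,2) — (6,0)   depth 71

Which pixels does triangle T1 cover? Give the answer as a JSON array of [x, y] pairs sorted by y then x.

T0:
  2·area = 24  (B↔C swapped to make it positive)
  edge (8, 2)→(6, 6): d=(-2,4) right/bottom  bias=-1
  edge (6, 6)→(0, 6): d=(-6,0) right/bottom  bias=-1
  edge (0, 6)→(8, 2): d=(8,-4) top-left  bias=+0
    (3,1)@(7, 3): e=[2,18,4] → █
    (1,2)@(3, 5): e=[14,6,4] → █
    (2,2)@(5, 5): e=[6,6,12] → █
    (3,2)@(7, 5): e=[-2,6,20] → ·
    (1,3)@(3, 7): e=[10,-6,20] → ·
    (2,3)@(5, 7): e=[2,-6,28] → ·
  covered (3 px):
    · · · ·
    · · · █
    · █ █ ·
    · · · ·
    · · · ·
T1:
  2·area = 32
  edge (4, 6)→(0, 2): d=(-4,-4) top-left  bias=+0
  edge (0, 2)→(6, 0): d=(6,-2) top-left  bias=+0
  edge (6, 0)→(4, 6): d=(-2,6) right/bottom  bias=-1
    (1,0)@(3, 1): e=[16,0,16] → █  [on edge]
    (2,0)@(5, 1): e=[24,4,4] → █
    (3,0)@(7, 1): e=[32,8,-8] → ·
    (0,1)@(1, 3): e=[0,8,24] → █  [on edge]
    (2,1)@(5, 3): e=[16,16,0] → ·  [on edge]
    (0,2)@(1, 5): e=[-8,20,20] → ·
    (1,2)@(3, 5): e=[0,24,8] → █  [on edge]
    (2,2)@(5, 5): e=[8,28,-4] → ·
    (1,3)@(3, 7): e=[-8,36,4] → ·
    (2,3)@(5, 7): e=[0,40,-8] → ·  [on edge]
    (1,4)@(3, 9): e=[-16,48,0] → ·  [on edge]
    (3,4)@(7, 9): e=[0,56,-24] → ·  [on edge]
  covered (5 px):
    · █ █ ·
    █ █ · ·
    · █ · ·
    · · · ·
    · · · ·

Result: [[1,0],[2,0],[0,1],[1,1],[1,2]]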